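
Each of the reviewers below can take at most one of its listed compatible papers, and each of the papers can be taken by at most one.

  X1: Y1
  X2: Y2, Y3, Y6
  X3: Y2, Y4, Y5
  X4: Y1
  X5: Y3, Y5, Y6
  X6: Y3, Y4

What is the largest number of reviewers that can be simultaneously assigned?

Unit-capacity flow: source→left, listed edges, right→sink; max matching = max flow.
Augmenting path X1→Y1 (+1); matched 1.
Augmenting path X2→Y2 (+1); matched 2.
Augmenting path X3→Y4 (+1); matched 3.
Augmenting path X5→Y3 (+1); matched 4.
Augmenting path X6→Y3→X5→Y5 (+1); matched 5.
No augmenting path remains; maximum matching = 5.
König certificate: {X2, X3, X5, X6, Y1} is a vertex cover of size 5 (every listed pair touches it), so no matching can be larger.

5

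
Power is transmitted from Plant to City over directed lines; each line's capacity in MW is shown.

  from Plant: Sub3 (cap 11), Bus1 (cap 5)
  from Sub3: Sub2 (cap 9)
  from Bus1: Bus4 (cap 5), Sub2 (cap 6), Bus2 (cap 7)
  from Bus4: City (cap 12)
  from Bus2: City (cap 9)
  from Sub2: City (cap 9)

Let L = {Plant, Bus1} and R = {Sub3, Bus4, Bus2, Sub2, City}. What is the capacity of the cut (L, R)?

29

Edges leaving {Plant, Bus1}: Plant→Sub3 (11), Bus1→Bus4 (5), Bus1→Bus2 (7), Bus1→Sub2 (6).
Cut capacity = 11 + 5 + 7 + 6 = 29.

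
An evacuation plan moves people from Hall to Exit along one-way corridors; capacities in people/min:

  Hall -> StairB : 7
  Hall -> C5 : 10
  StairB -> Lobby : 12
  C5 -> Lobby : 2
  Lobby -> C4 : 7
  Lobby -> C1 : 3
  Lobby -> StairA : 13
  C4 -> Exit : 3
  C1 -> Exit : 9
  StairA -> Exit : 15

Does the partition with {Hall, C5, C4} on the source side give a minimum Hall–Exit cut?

No — its capacity is 12, but the minimum cut has capacity 9.

Given cut capacity: 7 + 2 + 3 = 12.
Augment Hall→StairB→Lobby→C4→Exit: bottleneck 3, flow now 3.
Augment Hall→StairB→Lobby→C1→Exit: bottleneck 3, flow now 6.
Augment Hall→StairB→Lobby→StairA→Exit: bottleneck 1, flow now 7.
Augment Hall→C5→Lobby→StairA→Exit: bottleneck 2, flow now 9.
No augmenting path remains; maximum flow = 9.
In the residual graph, reachable from Hall: {Hall, C5}.
Min-cut edges: Hall→StairB (7), C5→Lobby (2); capacity 7 + 2 = 9.
Cut capacity 12 exceeds the max flow 9, so it is not minimum.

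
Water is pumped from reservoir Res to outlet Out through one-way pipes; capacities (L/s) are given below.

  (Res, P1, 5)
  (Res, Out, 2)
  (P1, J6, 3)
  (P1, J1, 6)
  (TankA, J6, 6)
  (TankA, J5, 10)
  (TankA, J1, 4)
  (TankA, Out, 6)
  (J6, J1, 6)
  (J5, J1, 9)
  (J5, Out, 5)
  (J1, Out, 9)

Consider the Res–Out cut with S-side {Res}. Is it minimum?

Given cut capacity: 5 + 2 = 7.
Augment Res→Out: bottleneck 2, flow now 2.
Augment Res→P1→J1→Out: bottleneck 5, flow now 7.
No augmenting path remains; maximum flow = 7.
Cut capacity 7 equals the max flow, so it is a minimum cut.

Yes — it is a minimum cut (capacity 7).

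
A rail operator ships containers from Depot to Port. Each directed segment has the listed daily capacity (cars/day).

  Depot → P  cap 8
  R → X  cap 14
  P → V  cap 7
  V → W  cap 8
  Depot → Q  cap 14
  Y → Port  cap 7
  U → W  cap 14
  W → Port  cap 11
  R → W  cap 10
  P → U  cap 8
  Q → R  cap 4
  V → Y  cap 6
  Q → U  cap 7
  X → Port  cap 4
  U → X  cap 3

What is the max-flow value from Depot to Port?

19

Augment Depot→P→U→W→Port: bottleneck 8, flow now 8.
Augment Depot→Q→R→W→Port: bottleneck 3, flow now 11.
Augment Depot→Q→R→X→Port: bottleneck 1, flow now 12.
Augment Depot→Q→U→X→Port: bottleneck 3, flow now 15.
Augment Depot→Q→U→P→V→Y→Port: bottleneck 4, flow now 19. (uses reverse residual edge)
No augmenting path remains; maximum flow = 19.
In the residual graph, reachable from Depot: {Depot, Q}.
Min-cut edges: Depot→P (8), Q→R (4), Q→U (7); capacity 8 + 4 + 7 = 19.
This cut is saturated, so no flow can exceed 19.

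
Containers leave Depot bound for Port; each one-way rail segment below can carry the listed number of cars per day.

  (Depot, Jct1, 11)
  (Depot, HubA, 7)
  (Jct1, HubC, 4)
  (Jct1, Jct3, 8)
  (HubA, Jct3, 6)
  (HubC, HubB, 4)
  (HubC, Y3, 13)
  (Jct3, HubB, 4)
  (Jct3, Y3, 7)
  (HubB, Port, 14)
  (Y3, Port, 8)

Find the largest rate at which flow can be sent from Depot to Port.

Augment Depot→Jct1→HubC→HubB→Port: bottleneck 4, flow now 4.
Augment Depot→Jct1→Jct3→HubB→Port: bottleneck 4, flow now 8.
Augment Depot→Jct1→Jct3→Y3→Port: bottleneck 3, flow now 11.
Augment Depot→HubA→Jct3→Y3→Port: bottleneck 4, flow now 15.
No augmenting path remains; maximum flow = 15.
In the residual graph, reachable from Depot: {Depot, Jct1, HubA, Jct3}.
Min-cut edges: Jct1→HubC (4), Jct3→HubB (4), Jct3→Y3 (7); capacity 4 + 4 + 7 = 15.
This cut is saturated, so no flow can exceed 15.

15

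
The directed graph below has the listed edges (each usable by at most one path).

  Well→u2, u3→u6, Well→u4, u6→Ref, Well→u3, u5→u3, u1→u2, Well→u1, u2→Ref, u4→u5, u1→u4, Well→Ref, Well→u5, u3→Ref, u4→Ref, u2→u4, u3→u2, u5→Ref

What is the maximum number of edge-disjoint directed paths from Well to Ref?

Assign every edge capacity 1; by Menger, the answer equals the max flow.
Path Well→Ref (+1); total 1.
Path Well→u2→Ref (+1); total 2.
Path Well→u3→Ref (+1); total 3.
Path Well→u4→Ref (+1); total 4.
Path Well→u5→Ref (+1); total 5.
Path Well→u1→u4→u5→u3→u6→Ref (+1); total 6.
No residual Well→Ref path; max flow = 6.
Certifying cut of size 6: {Well→Ref, Well→u1, Well→u2, Well→u3, Well→u4, Well→u5}.

6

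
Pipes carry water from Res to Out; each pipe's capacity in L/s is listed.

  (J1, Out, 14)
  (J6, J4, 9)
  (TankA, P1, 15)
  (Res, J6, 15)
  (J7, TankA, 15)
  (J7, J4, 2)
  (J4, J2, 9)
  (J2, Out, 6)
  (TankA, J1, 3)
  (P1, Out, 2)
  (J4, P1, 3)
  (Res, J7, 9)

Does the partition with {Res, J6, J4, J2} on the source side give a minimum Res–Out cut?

No — its capacity is 18, but the minimum cut has capacity 11.

Given cut capacity: 9 + 3 + 6 = 18.
Augment Res→J6→J4→P1→Out: bottleneck 2, flow now 2.
Augment Res→J6→J4→J2→Out: bottleneck 6, flow now 8.
Augment Res→J7→TankA→J1→Out: bottleneck 3, flow now 11.
No augmenting path remains; maximum flow = 11.
In the residual graph, reachable from Res: {Res, J6, J7, TankA, J4, P1, J2}.
Min-cut edges: TankA→J1 (3), P1→Out (2), J2→Out (6); capacity 3 + 2 + 6 = 11.
Cut capacity 18 exceeds the max flow 11, so it is not minimum.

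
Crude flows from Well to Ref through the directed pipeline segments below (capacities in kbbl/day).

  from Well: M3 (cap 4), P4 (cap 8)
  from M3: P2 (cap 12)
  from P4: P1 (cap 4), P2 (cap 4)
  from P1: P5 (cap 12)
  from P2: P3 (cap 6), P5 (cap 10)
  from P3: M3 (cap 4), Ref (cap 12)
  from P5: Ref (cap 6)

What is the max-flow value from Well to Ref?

Augment Well→M3→P2→P3→Ref: bottleneck 4, flow now 4.
Augment Well→P4→P1→P5→Ref: bottleneck 4, flow now 8.
Augment Well→P4→P2→P3→Ref: bottleneck 2, flow now 10.
Augment Well→P4→P2→P5→Ref: bottleneck 2, flow now 12.
No augmenting path remains; maximum flow = 12.
In the residual graph, reachable from Well: {Well}.
Min-cut edges: Well→M3 (4), Well→P4 (8); capacity 4 + 8 = 12.
This cut is saturated, so no flow can exceed 12.

12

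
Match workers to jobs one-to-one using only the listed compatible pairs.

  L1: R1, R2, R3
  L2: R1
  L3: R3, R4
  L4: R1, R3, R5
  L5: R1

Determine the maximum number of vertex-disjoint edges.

4

Unit-capacity flow: source→left, listed edges, right→sink; max matching = max flow.
Augmenting path L1→R1 (+1); matched 1.
Augmenting path L3→R3 (+1); matched 2.
Augmenting path L4→R5 (+1); matched 3.
Augmenting path L2→R1→L1→R2 (+1); matched 4.
No augmenting path remains; maximum matching = 4.
König certificate: {L1, L3, L4, R1} is a vertex cover of size 4 (every listed pair touches it), so no matching can be larger.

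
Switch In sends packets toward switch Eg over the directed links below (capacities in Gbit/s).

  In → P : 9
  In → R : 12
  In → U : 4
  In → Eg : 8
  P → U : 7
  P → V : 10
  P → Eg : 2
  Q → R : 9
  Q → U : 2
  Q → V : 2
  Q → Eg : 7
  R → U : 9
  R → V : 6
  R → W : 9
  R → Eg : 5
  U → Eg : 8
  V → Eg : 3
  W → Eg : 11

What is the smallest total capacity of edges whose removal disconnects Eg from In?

33

Augment In→Eg: bottleneck 8, flow now 8.
Augment In→P→Eg: bottleneck 2, flow now 10.
Augment In→R→Eg: bottleneck 5, flow now 15.
Augment In→U→Eg: bottleneck 4, flow now 19.
Augment In→P→U→Eg: bottleneck 4, flow now 23.
Augment In→P→V→Eg: bottleneck 3, flow now 26.
Augment In→R→W→Eg: bottleneck 7, flow now 33.
No augmenting path remains; maximum flow = 33.
By max-flow min-cut, the minimum cut capacity equals the max flow.
In the residual graph, reachable from In: {In}.
Min-cut edges: In→P (9), In→R (12), In→U (4), In→Eg (8); capacity 9 + 12 + 4 + 8 = 33.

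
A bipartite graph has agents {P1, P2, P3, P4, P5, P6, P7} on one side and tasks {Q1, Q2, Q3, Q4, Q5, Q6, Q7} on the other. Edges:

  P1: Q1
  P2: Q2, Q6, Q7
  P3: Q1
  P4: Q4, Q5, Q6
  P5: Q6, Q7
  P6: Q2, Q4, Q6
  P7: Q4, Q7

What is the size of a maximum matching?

Unit-capacity flow: source→left, listed edges, right→sink; max matching = max flow.
Augmenting path P1→Q1 (+1); matched 1.
Augmenting path P2→Q2 (+1); matched 2.
Augmenting path P4→Q4 (+1); matched 3.
Augmenting path P5→Q6 (+1); matched 4.
Augmenting path P7→Q7 (+1); matched 5.
Augmenting path P6→Q4→P4→Q5 (+1); matched 6.
No augmenting path remains; maximum matching = 6.
König certificate: {P2, P4, P5, P6, P7, Q1} is a vertex cover of size 6 (every listed pair touches it), so no matching can be larger.

6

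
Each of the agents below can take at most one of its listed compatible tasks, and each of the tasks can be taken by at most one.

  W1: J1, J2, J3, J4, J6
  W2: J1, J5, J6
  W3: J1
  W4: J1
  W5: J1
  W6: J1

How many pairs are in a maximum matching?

3

Unit-capacity flow: source→left, listed edges, right→sink; max matching = max flow.
Augmenting path W1→J1 (+1); matched 1.
Augmenting path W2→J5 (+1); matched 2.
Augmenting path W3→J1→W1→J2 (+1); matched 3.
No augmenting path remains; maximum matching = 3.
König certificate: {W1, W2, J1} is a vertex cover of size 3 (every listed pair touches it), so no matching can be larger.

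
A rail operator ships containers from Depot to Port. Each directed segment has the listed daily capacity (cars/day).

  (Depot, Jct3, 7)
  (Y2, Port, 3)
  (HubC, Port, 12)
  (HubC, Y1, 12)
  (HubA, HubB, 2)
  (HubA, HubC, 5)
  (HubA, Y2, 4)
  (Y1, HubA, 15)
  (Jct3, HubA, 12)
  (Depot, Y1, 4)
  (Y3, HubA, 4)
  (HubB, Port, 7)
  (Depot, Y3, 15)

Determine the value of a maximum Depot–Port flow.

Augment Depot→Jct3→HubA→Y2→Port: bottleneck 3, flow now 3.
Augment Depot→Jct3→HubA→HubC→Port: bottleneck 4, flow now 7.
Augment Depot→Y3→HubA→HubC→Port: bottleneck 1, flow now 8.
Augment Depot→Y3→HubA→HubB→Port: bottleneck 2, flow now 10.
No augmenting path remains; maximum flow = 10.
In the residual graph, reachable from Depot: {Depot, Jct3, Y3, Y1, HubA, Y2}.
Min-cut edges: HubA→HubC (5), HubA→HubB (2), Y2→Port (3); capacity 5 + 2 + 3 = 10.
This cut is saturated, so no flow can exceed 10.

10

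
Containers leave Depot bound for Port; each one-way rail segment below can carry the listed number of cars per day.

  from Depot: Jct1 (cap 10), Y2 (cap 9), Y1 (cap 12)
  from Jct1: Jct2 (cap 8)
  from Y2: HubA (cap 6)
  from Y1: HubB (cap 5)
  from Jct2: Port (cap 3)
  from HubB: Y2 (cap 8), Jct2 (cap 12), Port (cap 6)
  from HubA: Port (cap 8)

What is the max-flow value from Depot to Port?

Augment Depot→Jct1→Jct2→Port: bottleneck 3, flow now 3.
Augment Depot→Y2→HubA→Port: bottleneck 6, flow now 9.
Augment Depot→Y1→HubB→Port: bottleneck 5, flow now 14.
No augmenting path remains; maximum flow = 14.
In the residual graph, reachable from Depot: {Depot, Jct1, Y2, Y1, Jct2}.
Min-cut edges: Y2→HubA (6), Y1→HubB (5), Jct2→Port (3); capacity 6 + 5 + 3 = 14.
This cut is saturated, so no flow can exceed 14.

14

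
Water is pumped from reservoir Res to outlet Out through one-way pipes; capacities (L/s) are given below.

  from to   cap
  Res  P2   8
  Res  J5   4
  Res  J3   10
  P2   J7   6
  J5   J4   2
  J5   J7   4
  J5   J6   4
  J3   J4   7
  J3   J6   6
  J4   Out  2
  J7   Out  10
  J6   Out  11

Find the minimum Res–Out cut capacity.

18

Augment Res→P2→J7→Out: bottleneck 6, flow now 6.
Augment Res→J5→J4→Out: bottleneck 2, flow now 8.
Augment Res→J5→J7→Out: bottleneck 2, flow now 10.
Augment Res→J3→J6→Out: bottleneck 6, flow now 16.
Augment Res→J3→J4→J5→J7→Out: bottleneck 2, flow now 18. (uses reverse residual edge)
No augmenting path remains; maximum flow = 18.
By max-flow min-cut, the minimum cut capacity equals the max flow.
In the residual graph, reachable from Res: {Res, P2, J3, J4}.
Min-cut edges: Res→J5 (4), P2→J7 (6), J3→J6 (6), J4→Out (2); capacity 4 + 6 + 6 + 2 = 18.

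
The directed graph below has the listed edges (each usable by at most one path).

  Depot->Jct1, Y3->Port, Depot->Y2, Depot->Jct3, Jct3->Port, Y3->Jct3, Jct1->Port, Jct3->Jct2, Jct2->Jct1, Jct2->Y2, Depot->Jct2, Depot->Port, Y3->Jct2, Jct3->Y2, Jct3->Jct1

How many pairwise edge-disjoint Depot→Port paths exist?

3

Assign every edge capacity 1; by Menger, the answer equals the max flow.
Path Depot→Port (+1); total 1.
Path Depot→Jct3→Port (+1); total 2.
Path Depot→Jct1→Port (+1); total 3.
No residual Depot→Port path; max flow = 3.
Certifying cut of size 3: {Depot→Jct3, Depot→Port, Jct1→Port}.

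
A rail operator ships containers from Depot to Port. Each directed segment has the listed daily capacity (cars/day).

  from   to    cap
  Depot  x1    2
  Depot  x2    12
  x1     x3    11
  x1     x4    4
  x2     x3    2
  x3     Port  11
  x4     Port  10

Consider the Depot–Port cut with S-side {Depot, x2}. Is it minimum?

Given cut capacity: 2 + 2 = 4.
Augment Depot→x1→x3→Port: bottleneck 2, flow now 2.
Augment Depot→x2→x3→Port: bottleneck 2, flow now 4.
No augmenting path remains; maximum flow = 4.
Cut capacity 4 equals the max flow, so it is a minimum cut.

Yes — it is a minimum cut (capacity 4).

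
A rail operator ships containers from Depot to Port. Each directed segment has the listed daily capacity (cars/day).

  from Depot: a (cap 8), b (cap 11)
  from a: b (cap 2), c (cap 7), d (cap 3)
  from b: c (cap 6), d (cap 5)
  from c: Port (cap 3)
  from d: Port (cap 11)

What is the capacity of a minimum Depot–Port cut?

11

Augment Depot→a→c→Port: bottleneck 3, flow now 3.
Augment Depot→a→d→Port: bottleneck 3, flow now 6.
Augment Depot→b→d→Port: bottleneck 5, flow now 11.
No augmenting path remains; maximum flow = 11.
By max-flow min-cut, the minimum cut capacity equals the max flow.
In the residual graph, reachable from Depot: {Depot, a, b, c}.
Min-cut edges: a→d (3), b→d (5), c→Port (3); capacity 3 + 5 + 3 = 11.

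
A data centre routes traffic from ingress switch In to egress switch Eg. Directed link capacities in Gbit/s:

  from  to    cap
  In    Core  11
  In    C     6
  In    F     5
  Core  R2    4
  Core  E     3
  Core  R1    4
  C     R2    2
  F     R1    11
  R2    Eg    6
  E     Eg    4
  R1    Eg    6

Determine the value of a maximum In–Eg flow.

15

Augment In→Core→R2→Eg: bottleneck 4, flow now 4.
Augment In→Core→E→Eg: bottleneck 3, flow now 7.
Augment In→Core→R1→Eg: bottleneck 4, flow now 11.
Augment In→C→R2→Eg: bottleneck 2, flow now 13.
Augment In→F→R1→Eg: bottleneck 2, flow now 15.
No augmenting path remains; maximum flow = 15.
In the residual graph, reachable from In: {In, Core, C, F, R1}.
Min-cut edges: Core→R2 (4), Core→E (3), C→R2 (2), R1→Eg (6); capacity 4 + 3 + 2 + 6 = 15.
This cut is saturated, so no flow can exceed 15.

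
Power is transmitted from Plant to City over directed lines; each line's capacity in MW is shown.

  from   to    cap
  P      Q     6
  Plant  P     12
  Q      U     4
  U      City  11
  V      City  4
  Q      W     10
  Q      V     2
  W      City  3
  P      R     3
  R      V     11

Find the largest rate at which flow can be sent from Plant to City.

Augment Plant→P→Q→U→City: bottleneck 4, flow now 4.
Augment Plant→P→Q→V→City: bottleneck 2, flow now 6.
Augment Plant→P→R→V→City: bottleneck 2, flow now 8.
Augment Plant→P→R→V→Q→W→City: bottleneck 1, flow now 9. (uses reverse residual edge)
No augmenting path remains; maximum flow = 9.
In the residual graph, reachable from Plant: {Plant, P}.
Min-cut edges: P→Q (6), P→R (3); capacity 6 + 3 = 9.
This cut is saturated, so no flow can exceed 9.

9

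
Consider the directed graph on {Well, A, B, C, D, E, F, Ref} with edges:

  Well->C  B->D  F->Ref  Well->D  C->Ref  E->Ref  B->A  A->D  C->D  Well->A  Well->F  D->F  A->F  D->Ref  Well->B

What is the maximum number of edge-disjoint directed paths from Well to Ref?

Assign every edge capacity 1; by Menger, the answer equals the max flow.
Path Well→C→Ref (+1); total 1.
Path Well→D→Ref (+1); total 2.
Path Well→F→Ref (+1); total 3.
No residual Well→Ref path; max flow = 3.
Certifying cut of size 3: {D→Ref, F→Ref, Well→C}.

3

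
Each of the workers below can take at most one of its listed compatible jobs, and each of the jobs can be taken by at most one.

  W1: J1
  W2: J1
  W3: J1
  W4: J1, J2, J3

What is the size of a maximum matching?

2

Unit-capacity flow: source→left, listed edges, right→sink; max matching = max flow.
Augmenting path W1→J1 (+1); matched 1.
Augmenting path W4→J2 (+1); matched 2.
No augmenting path remains; maximum matching = 2.
König certificate: {W4, J1} is a vertex cover of size 2 (every listed pair touches it), so no matching can be larger.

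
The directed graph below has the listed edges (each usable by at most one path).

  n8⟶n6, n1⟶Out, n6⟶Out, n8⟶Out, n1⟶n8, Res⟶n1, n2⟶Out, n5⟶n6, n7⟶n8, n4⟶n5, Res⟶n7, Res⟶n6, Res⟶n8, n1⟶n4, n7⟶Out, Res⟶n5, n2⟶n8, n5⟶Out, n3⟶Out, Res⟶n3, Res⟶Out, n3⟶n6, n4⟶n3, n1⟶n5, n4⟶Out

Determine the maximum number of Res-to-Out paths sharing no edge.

Assign every edge capacity 1; by Menger, the answer equals the max flow.
Path Res→Out (+1); total 1.
Path Res→n1→Out (+1); total 2.
Path Res→n3→Out (+1); total 3.
Path Res→n5→Out (+1); total 4.
Path Res→n6→Out (+1); total 5.
Path Res→n7→Out (+1); total 6.
Path Res→n8→Out (+1); total 7.
No residual Res→Out path; max flow = 7.
Certifying cut of size 7: {Res→Out, Res→n1, Res→n3, Res→n5, Res→n6, Res→n7, Res→n8}.

7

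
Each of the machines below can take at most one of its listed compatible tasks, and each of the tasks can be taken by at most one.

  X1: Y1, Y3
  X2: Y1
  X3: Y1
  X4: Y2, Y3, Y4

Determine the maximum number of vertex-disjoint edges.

Unit-capacity flow: source→left, listed edges, right→sink; max matching = max flow.
Augmenting path X1→Y1 (+1); matched 1.
Augmenting path X4→Y2 (+1); matched 2.
Augmenting path X2→Y1→X1→Y3 (+1); matched 3.
No augmenting path remains; maximum matching = 3.
König certificate: {X1, X4, Y1} is a vertex cover of size 3 (every listed pair touches it), so no matching can be larger.

3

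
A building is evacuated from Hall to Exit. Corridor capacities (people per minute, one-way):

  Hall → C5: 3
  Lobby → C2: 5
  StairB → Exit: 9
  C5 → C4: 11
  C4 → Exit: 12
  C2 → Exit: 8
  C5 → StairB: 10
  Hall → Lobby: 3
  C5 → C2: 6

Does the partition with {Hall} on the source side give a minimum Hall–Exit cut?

Given cut capacity: 3 + 3 = 6.
Augment Hall→C5→C4→Exit: bottleneck 3, flow now 3.
Augment Hall→Lobby→C2→Exit: bottleneck 3, flow now 6.
No augmenting path remains; maximum flow = 6.
Cut capacity 6 equals the max flow, so it is a minimum cut.

Yes — it is a minimum cut (capacity 6).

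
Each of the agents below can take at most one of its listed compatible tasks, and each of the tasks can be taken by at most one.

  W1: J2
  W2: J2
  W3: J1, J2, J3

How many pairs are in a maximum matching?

2

Unit-capacity flow: source→left, listed edges, right→sink; max matching = max flow.
Augmenting path W1→J2 (+1); matched 1.
Augmenting path W3→J1 (+1); matched 2.
No augmenting path remains; maximum matching = 2.
König certificate: {W3, J2} is a vertex cover of size 2 (every listed pair touches it), so no matching can be larger.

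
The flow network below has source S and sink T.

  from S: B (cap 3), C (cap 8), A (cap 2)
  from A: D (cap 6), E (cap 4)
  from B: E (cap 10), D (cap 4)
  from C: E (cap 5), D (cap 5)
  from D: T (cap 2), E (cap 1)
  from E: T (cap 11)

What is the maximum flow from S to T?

Augment S→A→D→T: bottleneck 2, flow now 2.
Augment S→B→E→T: bottleneck 3, flow now 5.
Augment S→C→E→T: bottleneck 5, flow now 10.
Augment S→C→D→E→T: bottleneck 1, flow now 11.
Augment S→C→D→A→E→T: bottleneck 2, flow now 13. (uses reverse residual edge)
No augmenting path remains; maximum flow = 13.
In the residual graph, reachable from S: {S}.
Min-cut edges: S→A (2), S→B (3), S→C (8); capacity 2 + 3 + 8 = 13.
This cut is saturated, so no flow can exceed 13.

13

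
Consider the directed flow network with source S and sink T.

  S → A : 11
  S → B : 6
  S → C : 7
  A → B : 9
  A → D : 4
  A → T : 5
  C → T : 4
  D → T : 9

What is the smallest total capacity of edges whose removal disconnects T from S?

Augment S→A→T: bottleneck 5, flow now 5.
Augment S→C→T: bottleneck 4, flow now 9.
Augment S→A→D→T: bottleneck 4, flow now 13.
No augmenting path remains; maximum flow = 13.
By max-flow min-cut, the minimum cut capacity equals the max flow.
In the residual graph, reachable from S: {S, A, B, C}.
Min-cut edges: A→D (4), A→T (5), C→T (4); capacity 4 + 5 + 4 = 13.

13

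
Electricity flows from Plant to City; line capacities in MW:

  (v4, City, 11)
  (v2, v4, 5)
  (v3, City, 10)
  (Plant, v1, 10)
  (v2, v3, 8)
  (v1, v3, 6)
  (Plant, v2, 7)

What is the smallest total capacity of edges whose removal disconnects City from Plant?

13

Augment Plant→v1→v3→City: bottleneck 6, flow now 6.
Augment Plant→v2→v3→City: bottleneck 4, flow now 10.
Augment Plant→v2→v4→City: bottleneck 3, flow now 13.
No augmenting path remains; maximum flow = 13.
By max-flow min-cut, the minimum cut capacity equals the max flow.
In the residual graph, reachable from Plant: {Plant, v1}.
Min-cut edges: Plant→v2 (7), v1→v3 (6); capacity 7 + 6 = 13.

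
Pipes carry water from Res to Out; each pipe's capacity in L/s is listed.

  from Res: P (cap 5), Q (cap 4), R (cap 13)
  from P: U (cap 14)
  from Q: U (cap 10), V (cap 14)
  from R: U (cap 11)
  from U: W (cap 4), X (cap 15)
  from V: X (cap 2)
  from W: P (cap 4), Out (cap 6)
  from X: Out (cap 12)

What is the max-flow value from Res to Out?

Augment Res→P→U→W→Out: bottleneck 4, flow now 4.
Augment Res→P→U→X→Out: bottleneck 1, flow now 5.
Augment Res→Q→U→X→Out: bottleneck 4, flow now 9.
Augment Res→R→U→X→Out: bottleneck 7, flow now 16.
No augmenting path remains; maximum flow = 16.
In the residual graph, reachable from Res: {Res, P, Q, R, U, V, X}.
Min-cut edges: U→W (4), X→Out (12); capacity 4 + 12 = 16.
This cut is saturated, so no flow can exceed 16.

16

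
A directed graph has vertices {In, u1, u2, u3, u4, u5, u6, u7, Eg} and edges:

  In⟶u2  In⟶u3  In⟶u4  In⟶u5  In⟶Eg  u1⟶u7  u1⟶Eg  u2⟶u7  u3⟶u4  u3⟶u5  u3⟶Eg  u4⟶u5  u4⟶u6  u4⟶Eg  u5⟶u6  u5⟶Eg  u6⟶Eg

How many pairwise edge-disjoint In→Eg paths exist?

4

Assign every edge capacity 1; by Menger, the answer equals the max flow.
Path In→Eg (+1); total 1.
Path In→u3→Eg (+1); total 2.
Path In→u4→Eg (+1); total 3.
Path In→u5→Eg (+1); total 4.
No residual In→Eg path; max flow = 4.
Certifying cut of size 4: {In→Eg, In→u3, In→u4, In→u5}.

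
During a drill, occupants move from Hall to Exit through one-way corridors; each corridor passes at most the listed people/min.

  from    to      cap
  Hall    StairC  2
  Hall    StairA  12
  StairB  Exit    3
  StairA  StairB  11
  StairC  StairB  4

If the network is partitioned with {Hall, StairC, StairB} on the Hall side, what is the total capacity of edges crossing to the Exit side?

Edges leaving {Hall, StairC, StairB}: Hall→StairA (12), StairB→Exit (3).
Cut capacity = 12 + 3 = 15.

15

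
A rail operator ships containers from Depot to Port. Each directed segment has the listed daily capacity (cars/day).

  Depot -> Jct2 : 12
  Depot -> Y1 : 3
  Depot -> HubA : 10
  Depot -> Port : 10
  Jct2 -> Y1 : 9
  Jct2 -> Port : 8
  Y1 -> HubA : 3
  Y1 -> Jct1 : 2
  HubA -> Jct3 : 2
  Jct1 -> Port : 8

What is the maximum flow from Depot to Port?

20

Augment Depot→Port: bottleneck 10, flow now 10.
Augment Depot→Jct2→Port: bottleneck 8, flow now 18.
Augment Depot→Y1→Jct1→Port: bottleneck 2, flow now 20.
No augmenting path remains; maximum flow = 20.
In the residual graph, reachable from Depot: {Depot, Jct2, Y1, HubA, Jct3}.
Min-cut edges: Depot→Port (10), Jct2→Port (8), Y1→Jct1 (2); capacity 10 + 8 + 2 = 20.
This cut is saturated, so no flow can exceed 20.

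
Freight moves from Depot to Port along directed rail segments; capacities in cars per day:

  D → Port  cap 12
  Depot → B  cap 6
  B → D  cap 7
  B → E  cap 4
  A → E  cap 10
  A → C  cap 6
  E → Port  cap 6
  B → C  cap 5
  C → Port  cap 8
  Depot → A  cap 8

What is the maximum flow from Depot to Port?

Augment Depot→A→C→Port: bottleneck 6, flow now 6.
Augment Depot→A→E→Port: bottleneck 2, flow now 8.
Augment Depot→B→C→Port: bottleneck 2, flow now 10.
Augment Depot→B→D→Port: bottleneck 4, flow now 14.
No augmenting path remains; maximum flow = 14.
In the residual graph, reachable from Depot: {Depot}.
Min-cut edges: Depot→A (8), Depot→B (6); capacity 8 + 6 = 14.
This cut is saturated, so no flow can exceed 14.

14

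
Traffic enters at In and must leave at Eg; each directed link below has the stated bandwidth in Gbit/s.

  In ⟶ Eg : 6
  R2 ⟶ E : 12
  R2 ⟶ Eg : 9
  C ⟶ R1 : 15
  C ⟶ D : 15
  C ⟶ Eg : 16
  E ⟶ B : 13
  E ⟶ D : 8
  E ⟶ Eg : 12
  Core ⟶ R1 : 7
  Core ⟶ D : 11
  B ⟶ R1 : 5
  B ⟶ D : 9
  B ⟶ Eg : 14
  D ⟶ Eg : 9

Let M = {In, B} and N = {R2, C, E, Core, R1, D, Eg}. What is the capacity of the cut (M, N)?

34

Edges leaving {In, B}: In→Eg (6), B→R1 (5), B→D (9), B→Eg (14).
Cut capacity = 6 + 5 + 9 + 14 = 34.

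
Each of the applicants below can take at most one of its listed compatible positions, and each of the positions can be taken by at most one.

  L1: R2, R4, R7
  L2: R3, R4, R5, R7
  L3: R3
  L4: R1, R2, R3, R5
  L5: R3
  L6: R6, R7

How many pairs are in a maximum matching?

Unit-capacity flow: source→left, listed edges, right→sink; max matching = max flow.
Augmenting path L1→R2 (+1); matched 1.
Augmenting path L2→R3 (+1); matched 2.
Augmenting path L4→R1 (+1); matched 3.
Augmenting path L6→R6 (+1); matched 4.
Augmenting path L3→R3→L2→R4 (+1); matched 5.
No augmenting path remains; maximum matching = 5.
König certificate: {L1, L2, L4, L6, R3} is a vertex cover of size 5 (every listed pair touches it), so no matching can be larger.

5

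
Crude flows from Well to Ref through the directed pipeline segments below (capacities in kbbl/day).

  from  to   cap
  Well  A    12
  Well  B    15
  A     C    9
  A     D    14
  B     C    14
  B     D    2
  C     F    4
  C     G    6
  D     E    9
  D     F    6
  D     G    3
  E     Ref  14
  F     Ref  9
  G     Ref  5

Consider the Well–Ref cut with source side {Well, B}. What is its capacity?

Edges leaving {Well, B}: Well→A (12), B→C (14), B→D (2).
Cut capacity = 12 + 14 + 2 = 28.

28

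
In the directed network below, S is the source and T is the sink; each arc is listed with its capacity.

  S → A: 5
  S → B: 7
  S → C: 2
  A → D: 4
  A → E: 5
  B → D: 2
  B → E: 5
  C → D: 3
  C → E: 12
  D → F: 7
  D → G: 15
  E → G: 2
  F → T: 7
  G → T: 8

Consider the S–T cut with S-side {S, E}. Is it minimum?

Given cut capacity: 5 + 7 + 2 + 2 = 16.
Augment S→A→D→F→T: bottleneck 4, flow now 4.
Augment S→A→E→G→T: bottleneck 1, flow now 5.
Augment S→B→D→F→T: bottleneck 2, flow now 7.
Augment S→B→E→G→T: bottleneck 1, flow now 8.
Augment S→C→D→F→T: bottleneck 1, flow now 9.
Augment S→C→D→G→T: bottleneck 1, flow now 10.
No augmenting path remains; maximum flow = 10.
In the residual graph, reachable from S: {S, A, B, E}.
Min-cut edges: S→C (2), A→D (4), B→D (2), E→G (2); capacity 2 + 4 + 2 + 2 = 10.
Cut capacity 16 exceeds the max flow 10, so it is not minimum.

No — its capacity is 16, but the minimum cut has capacity 10.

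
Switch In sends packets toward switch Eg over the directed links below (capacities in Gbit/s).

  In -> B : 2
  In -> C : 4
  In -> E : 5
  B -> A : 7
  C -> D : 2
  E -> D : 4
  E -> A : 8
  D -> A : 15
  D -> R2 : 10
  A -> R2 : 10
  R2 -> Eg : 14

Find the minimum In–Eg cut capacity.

9

Augment In→B→A→R2→Eg: bottleneck 2, flow now 2.
Augment In→C→D→R2→Eg: bottleneck 2, flow now 4.
Augment In→E→D→R2→Eg: bottleneck 4, flow now 8.
Augment In→E→A→R2→Eg: bottleneck 1, flow now 9.
No augmenting path remains; maximum flow = 9.
By max-flow min-cut, the minimum cut capacity equals the max flow.
In the residual graph, reachable from In: {In, C}.
Min-cut edges: In→B (2), In→E (5), C→D (2); capacity 2 + 5 + 2 = 9.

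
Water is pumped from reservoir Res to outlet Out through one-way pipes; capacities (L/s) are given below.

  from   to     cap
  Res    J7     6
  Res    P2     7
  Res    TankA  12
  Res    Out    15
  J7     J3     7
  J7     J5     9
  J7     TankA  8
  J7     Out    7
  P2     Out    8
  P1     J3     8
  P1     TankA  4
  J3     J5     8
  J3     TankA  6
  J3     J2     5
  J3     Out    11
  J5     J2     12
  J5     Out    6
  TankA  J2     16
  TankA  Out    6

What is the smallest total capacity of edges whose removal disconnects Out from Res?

34

Augment Res→Out: bottleneck 15, flow now 15.
Augment Res→J7→Out: bottleneck 6, flow now 21.
Augment Res→P2→Out: bottleneck 7, flow now 28.
Augment Res→TankA→Out: bottleneck 6, flow now 34.
No augmenting path remains; maximum flow = 34.
By max-flow min-cut, the minimum cut capacity equals the max flow.
In the residual graph, reachable from Res: {Res, TankA, J2}.
Min-cut edges: Res→J7 (6), Res→P2 (7), Res→Out (15), TankA→Out (6); capacity 6 + 7 + 15 + 6 = 34.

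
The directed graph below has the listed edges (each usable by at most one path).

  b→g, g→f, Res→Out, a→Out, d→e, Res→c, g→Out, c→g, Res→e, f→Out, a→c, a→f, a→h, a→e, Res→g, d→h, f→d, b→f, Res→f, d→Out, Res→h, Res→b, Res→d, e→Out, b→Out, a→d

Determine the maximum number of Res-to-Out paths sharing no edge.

6

Assign every edge capacity 1; by Menger, the answer equals the max flow.
Path Res→Out (+1); total 1.
Path Res→b→Out (+1); total 2.
Path Res→d→Out (+1); total 3.
Path Res→e→Out (+1); total 4.
Path Res→f→Out (+1); total 5.
Path Res→g→Out (+1); total 6.
No residual Res→Out path; max flow = 6.
Certifying cut of size 6: {Res→Out, Res→b, d→Out, e→Out, f→Out, g→Out}.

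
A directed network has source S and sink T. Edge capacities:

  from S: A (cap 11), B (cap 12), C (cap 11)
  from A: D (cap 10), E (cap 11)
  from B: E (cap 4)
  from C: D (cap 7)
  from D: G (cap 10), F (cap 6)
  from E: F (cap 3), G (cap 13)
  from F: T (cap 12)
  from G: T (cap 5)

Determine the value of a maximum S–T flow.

14

Augment S→A→D→F→T: bottleneck 6, flow now 6.
Augment S→A→D→G→T: bottleneck 4, flow now 10.
Augment S→A→E→F→T: bottleneck 1, flow now 11.
Augment S→B→E→F→T: bottleneck 2, flow now 13.
Augment S→B→E→G→T: bottleneck 1, flow now 14.
No augmenting path remains; maximum flow = 14.
In the residual graph, reachable from S: {S, A, B, C, D, E, G}.
Min-cut edges: D→F (6), E→F (3), G→T (5); capacity 6 + 3 + 5 = 14.
This cut is saturated, so no flow can exceed 14.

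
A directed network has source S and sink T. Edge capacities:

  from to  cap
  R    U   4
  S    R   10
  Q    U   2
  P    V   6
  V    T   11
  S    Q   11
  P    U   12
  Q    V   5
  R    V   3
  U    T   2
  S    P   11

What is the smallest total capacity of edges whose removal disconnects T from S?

Augment S→P→U→T: bottleneck 2, flow now 2.
Augment S→P→V→T: bottleneck 6, flow now 8.
Augment S→Q→V→T: bottleneck 5, flow now 13.
No augmenting path remains; maximum flow = 13.
By max-flow min-cut, the minimum cut capacity equals the max flow.
In the residual graph, reachable from S: {S, P, Q, R, U, V}.
Min-cut edges: U→T (2), V→T (11); capacity 2 + 11 = 13.

13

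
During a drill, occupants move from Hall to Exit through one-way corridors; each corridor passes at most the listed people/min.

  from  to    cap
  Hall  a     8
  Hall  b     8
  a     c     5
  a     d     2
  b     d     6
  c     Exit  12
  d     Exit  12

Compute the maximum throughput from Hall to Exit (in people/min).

13

Augment Hall→a→c→Exit: bottleneck 5, flow now 5.
Augment Hall→a→d→Exit: bottleneck 2, flow now 7.
Augment Hall→b→d→Exit: bottleneck 6, flow now 13.
No augmenting path remains; maximum flow = 13.
In the residual graph, reachable from Hall: {Hall, a, b}.
Min-cut edges: a→c (5), a→d (2), b→d (6); capacity 5 + 2 + 6 = 13.
This cut is saturated, so no flow can exceed 13.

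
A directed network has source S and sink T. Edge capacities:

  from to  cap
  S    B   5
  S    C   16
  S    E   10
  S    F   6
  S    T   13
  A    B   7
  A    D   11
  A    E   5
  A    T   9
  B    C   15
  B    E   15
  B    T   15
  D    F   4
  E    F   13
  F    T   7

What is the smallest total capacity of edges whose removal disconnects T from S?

25

Augment S→T: bottleneck 13, flow now 13.
Augment S→B→T: bottleneck 5, flow now 18.
Augment S→F→T: bottleneck 6, flow now 24.
Augment S→E→F→T: bottleneck 1, flow now 25.
No augmenting path remains; maximum flow = 25.
By max-flow min-cut, the minimum cut capacity equals the max flow.
In the residual graph, reachable from S: {S, C, E, F}.
Min-cut edges: S→B (5), S→T (13), F→T (7); capacity 5 + 13 + 7 = 25.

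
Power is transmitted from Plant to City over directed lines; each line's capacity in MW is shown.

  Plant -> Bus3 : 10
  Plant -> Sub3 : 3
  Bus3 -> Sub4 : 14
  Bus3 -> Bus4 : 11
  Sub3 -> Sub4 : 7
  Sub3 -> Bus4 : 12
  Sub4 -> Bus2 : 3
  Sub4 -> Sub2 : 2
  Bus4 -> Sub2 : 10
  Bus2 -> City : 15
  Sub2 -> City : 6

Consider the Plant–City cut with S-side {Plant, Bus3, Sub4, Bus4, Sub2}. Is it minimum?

Given cut capacity: 3 + 3 + 6 = 12.
Augment Plant→Bus3→Sub4→Bus2→City: bottleneck 3, flow now 3.
Augment Plant→Bus3→Sub4→Sub2→City: bottleneck 2, flow now 5.
Augment Plant→Bus3→Bus4→Sub2→City: bottleneck 4, flow now 9.
No augmenting path remains; maximum flow = 9.
In the residual graph, reachable from Plant: {Plant, Bus3, Sub3, Sub4, Bus4, Sub2}.
Min-cut edges: Sub4→Bus2 (3), Sub2→City (6); capacity 3 + 6 = 9.
Cut capacity 12 exceeds the max flow 9, so it is not minimum.

No — its capacity is 12, but the minimum cut has capacity 9.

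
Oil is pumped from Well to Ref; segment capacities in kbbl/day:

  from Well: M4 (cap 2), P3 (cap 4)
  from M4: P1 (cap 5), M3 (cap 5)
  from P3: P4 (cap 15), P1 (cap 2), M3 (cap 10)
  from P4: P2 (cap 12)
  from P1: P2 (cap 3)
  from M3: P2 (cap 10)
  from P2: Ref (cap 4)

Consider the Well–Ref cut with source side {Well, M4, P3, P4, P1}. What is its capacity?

Edges leaving {Well, M4, P3, P4, P1}: M4→M3 (5), P3→M3 (10), P4→P2 (12), P1→P2 (3).
Cut capacity = 5 + 10 + 12 + 3 = 30.

30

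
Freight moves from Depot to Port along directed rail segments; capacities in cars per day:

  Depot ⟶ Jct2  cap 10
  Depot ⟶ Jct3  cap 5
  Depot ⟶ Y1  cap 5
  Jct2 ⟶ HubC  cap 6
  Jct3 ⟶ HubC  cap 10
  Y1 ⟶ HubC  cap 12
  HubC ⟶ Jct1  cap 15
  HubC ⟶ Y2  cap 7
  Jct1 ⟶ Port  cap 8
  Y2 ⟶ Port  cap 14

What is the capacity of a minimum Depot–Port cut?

15

Augment Depot→Jct2→HubC→Jct1→Port: bottleneck 6, flow now 6.
Augment Depot→Jct3→HubC→Jct1→Port: bottleneck 2, flow now 8.
Augment Depot→Jct3→HubC→Y2→Port: bottleneck 3, flow now 11.
Augment Depot→Y1→HubC→Y2→Port: bottleneck 4, flow now 15.
No augmenting path remains; maximum flow = 15.
By max-flow min-cut, the minimum cut capacity equals the max flow.
In the residual graph, reachable from Depot: {Depot, Jct2, Jct3, Y1, HubC, Jct1}.
Min-cut edges: HubC→Y2 (7), Jct1→Port (8); capacity 7 + 8 = 15.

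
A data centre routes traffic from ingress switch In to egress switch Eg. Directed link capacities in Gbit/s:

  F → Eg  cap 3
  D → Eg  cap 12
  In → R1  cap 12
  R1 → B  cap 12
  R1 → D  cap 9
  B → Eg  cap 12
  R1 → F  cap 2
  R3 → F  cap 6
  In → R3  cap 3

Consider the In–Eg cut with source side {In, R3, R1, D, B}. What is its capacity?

Edges leaving {In, R3, R1, D, B}: R3→F (6), R1→F (2), D→Eg (12), B→Eg (12).
Cut capacity = 6 + 2 + 12 + 12 = 32.

32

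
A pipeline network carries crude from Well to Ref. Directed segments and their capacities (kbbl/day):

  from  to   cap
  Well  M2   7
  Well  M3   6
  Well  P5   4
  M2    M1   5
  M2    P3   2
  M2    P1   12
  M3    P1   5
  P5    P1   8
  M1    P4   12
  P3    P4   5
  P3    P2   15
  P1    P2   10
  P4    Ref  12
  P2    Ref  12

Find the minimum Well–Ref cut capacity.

Augment Well→M2→M1→P4→Ref: bottleneck 5, flow now 5.
Augment Well→M2→P3→P4→Ref: bottleneck 2, flow now 7.
Augment Well→M3→P1→P2→Ref: bottleneck 5, flow now 12.
Augment Well→P5→P1→P2→Ref: bottleneck 4, flow now 16.
No augmenting path remains; maximum flow = 16.
By max-flow min-cut, the minimum cut capacity equals the max flow.
In the residual graph, reachable from Well: {Well, M3}.
Min-cut edges: Well→M2 (7), Well→P5 (4), M3→P1 (5); capacity 7 + 4 + 5 = 16.

16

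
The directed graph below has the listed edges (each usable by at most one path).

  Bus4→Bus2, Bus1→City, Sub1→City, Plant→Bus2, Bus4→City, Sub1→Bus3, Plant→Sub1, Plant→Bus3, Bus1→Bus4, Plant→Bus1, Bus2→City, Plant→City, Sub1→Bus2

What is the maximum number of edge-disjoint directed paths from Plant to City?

Assign every edge capacity 1; by Menger, the answer equals the max flow.
Path Plant→City (+1); total 1.
Path Plant→Sub1→City (+1); total 2.
Path Plant→Bus1→City (+1); total 3.
Path Plant→Bus2→City (+1); total 4.
No residual Plant→City path; max flow = 4.
Certifying cut of size 4: {Plant→Bus1, Plant→Bus2, Plant→City, Plant→Sub1}.

4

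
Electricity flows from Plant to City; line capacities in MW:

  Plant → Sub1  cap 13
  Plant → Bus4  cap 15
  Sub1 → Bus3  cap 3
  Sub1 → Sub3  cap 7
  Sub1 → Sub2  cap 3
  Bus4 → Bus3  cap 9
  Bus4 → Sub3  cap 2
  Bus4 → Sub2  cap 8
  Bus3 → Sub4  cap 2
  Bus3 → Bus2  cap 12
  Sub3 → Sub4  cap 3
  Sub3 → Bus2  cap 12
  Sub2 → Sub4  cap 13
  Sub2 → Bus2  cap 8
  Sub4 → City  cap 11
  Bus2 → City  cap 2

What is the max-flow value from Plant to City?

13

Augment Plant→Sub1→Bus3→Sub4→City: bottleneck 2, flow now 2.
Augment Plant→Sub1→Bus3→Bus2→City: bottleneck 1, flow now 3.
Augment Plant→Sub1→Sub3→Sub4→City: bottleneck 3, flow now 6.
Augment Plant→Sub1→Sub3→Bus2→City: bottleneck 1, flow now 7.
Augment Plant→Sub1→Sub2→Sub4→City: bottleneck 3, flow now 10.
Augment Plant→Bus4→Sub2→Sub4→City: bottleneck 3, flow now 13.
No augmenting path remains; maximum flow = 13.
In the residual graph, reachable from Plant: {Plant, Sub1, Bus4, Bus3, Sub3, Sub2, Sub4, Bus2}.
Min-cut edges: Sub4→City (11), Bus2→City (2); capacity 11 + 2 = 13.
This cut is saturated, so no flow can exceed 13.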